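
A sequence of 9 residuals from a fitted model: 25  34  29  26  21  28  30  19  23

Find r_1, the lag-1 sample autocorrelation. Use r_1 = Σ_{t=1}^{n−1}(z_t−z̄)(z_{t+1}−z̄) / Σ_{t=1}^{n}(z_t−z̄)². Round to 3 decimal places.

Mean z̄ = (25 + 34 + 29 + 26 + 21 + 28 + 30 + 19 + 23)/9 = 26.1111
Numerator Σ_{t=1}^{8}(z_t−z̄)(z_{t+1}−z̄) = 6.4321
Denominator Σ(z_t−z̄)² = 176.8889
r_1 = 6.4321 / 176.8889 = 0.036

0.036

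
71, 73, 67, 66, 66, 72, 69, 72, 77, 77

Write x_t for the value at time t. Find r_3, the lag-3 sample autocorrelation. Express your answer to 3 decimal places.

Mean x̄ = (71 + 73 + 67 + 66 + 66 + 72 + 69 + 72 + 77 + 77)/10 = 71.0000
Σ(x_t−x̄)(x_{t+3}−x̄) = (0.0000) + (-10.0000) + (-4.0000) + (10.0000) + (-5.0000) + (6.0000) + (-12.0000) = -15.0000
Denominator Σ(x_t−x̄)² = 148.0000
r_3 = -15.0000 / 148.0000 = -0.101

-0.101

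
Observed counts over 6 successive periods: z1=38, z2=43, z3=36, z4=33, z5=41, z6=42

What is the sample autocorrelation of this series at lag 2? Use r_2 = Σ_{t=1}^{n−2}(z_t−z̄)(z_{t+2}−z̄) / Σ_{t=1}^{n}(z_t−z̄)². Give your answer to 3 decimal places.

Mean z̄ = (38 + 43 + 36 + 33 + 41 + 42)/6 = 38.8333
Σ(z_t−z̄)(z_{t+2}−z̄) = (2.3611) + (-24.3056) + (-6.1389) + (-18.4722) = -46.5556
Denominator Σ(z_t−z̄)² = 74.8333
r_2 = -46.5556 / 74.8333 = -0.622

-0.622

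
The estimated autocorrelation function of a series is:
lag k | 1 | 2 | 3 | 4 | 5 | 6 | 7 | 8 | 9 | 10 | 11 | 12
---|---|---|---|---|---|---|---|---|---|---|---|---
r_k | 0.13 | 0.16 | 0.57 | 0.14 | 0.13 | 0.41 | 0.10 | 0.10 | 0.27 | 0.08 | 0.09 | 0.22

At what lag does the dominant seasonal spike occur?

The largest autocorrelation is r_3 = 0.57, with weaker echoes at lags 6 (0.41), 9 (0.27) and 12 (0.22); the remaining lags stay at or below 0.16.
The dominant spike at lag 3 indicates a seasonal period of 3.

3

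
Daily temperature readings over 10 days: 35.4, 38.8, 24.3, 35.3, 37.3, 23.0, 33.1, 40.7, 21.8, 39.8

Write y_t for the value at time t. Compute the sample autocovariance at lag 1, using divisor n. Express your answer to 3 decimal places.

Mean ȳ = (35.4 + 38.8 + 24.3 + 35.3 + 37.3 + 23.0 + 33.1 + 40.7 + 21.8 + 39.8)/10 = 32.9500
Σ_{t=1}^{9}(y_t−ȳ)(y_{t+1}−ȳ) = -252.7775
γ_1 = -252.7775 / 10 = -25.278

-25.278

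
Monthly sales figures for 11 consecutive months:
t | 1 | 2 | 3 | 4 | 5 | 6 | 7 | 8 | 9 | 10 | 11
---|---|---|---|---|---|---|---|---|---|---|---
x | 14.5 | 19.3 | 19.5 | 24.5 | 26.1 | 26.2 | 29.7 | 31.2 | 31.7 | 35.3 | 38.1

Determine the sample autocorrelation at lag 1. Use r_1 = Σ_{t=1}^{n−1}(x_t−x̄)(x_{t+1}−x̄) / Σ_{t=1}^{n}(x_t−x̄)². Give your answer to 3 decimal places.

Mean x̄ = (14.5 + 19.3 + 19.5 + 24.5 + 26.1 + 26.2 + 29.7 + 31.2 + 31.7 + 35.3 + 38.1)/11 = 26.9182
Numerator Σ_{t=1}^{10}(x_t−x̄)(x_{t+1}−x̄) = 335.8142
Denominator Σ(x_t−x̄)² = 518.5364
r_1 = 335.8142 / 518.5364 = 0.648

0.648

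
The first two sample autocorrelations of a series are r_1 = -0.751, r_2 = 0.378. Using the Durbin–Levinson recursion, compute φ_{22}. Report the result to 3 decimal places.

-0.427

φ_{22} = (r_2 − r_1²) / (1 − r_1²)
r_1² = (-0.751)² = 0.564001
Numerator = 0.378 − 0.5640 = -0.1860; denominator = 1 − 0.5640 = 0.4360
φ_{22} = -0.1860 / 0.4360 = -0.427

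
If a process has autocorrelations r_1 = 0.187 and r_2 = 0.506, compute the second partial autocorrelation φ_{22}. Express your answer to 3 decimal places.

0.488

φ_{22} = (r_2 − r_1²) / (1 − r_1²)
r_1² = (0.187)² = 0.034969
Numerator = 0.506 − 0.0350 = 0.4710; denominator = 1 − 0.0350 = 0.9650
φ_{22} = 0.4710 / 0.9650 = 0.488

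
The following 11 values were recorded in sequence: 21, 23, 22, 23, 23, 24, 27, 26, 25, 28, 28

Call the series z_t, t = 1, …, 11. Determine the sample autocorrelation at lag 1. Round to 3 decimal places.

Mean z̄ = (21 + 23 + 22 + 23 + 23 + 24 + 27 + 26 + 25 + 28 + 28)/11 = 24.5455
Numerator Σ_{t=1}^{10}(z_t−z̄)(z_{t+1}−z̄) = 32.9752
Denominator Σ(z_t−z̄)² = 58.7273
r_1 = 32.9752 / 58.7273 = 0.561

0.561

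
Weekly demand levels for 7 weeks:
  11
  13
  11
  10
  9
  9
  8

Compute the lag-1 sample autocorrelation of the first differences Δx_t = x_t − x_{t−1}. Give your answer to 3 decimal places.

-0.342

First differences Δx: 2, -2, -1, -1, 0, -1
Mean of differences = -0.5000
Numerator Σ(Δx_t−Δx̄)(Δx_{t+1}−Δx̄) = -3.2500
Denominator Σ(Δx_t−Δx̄)² = 9.5000
r_1(Δx) = -3.2500 / 9.5000 = -0.342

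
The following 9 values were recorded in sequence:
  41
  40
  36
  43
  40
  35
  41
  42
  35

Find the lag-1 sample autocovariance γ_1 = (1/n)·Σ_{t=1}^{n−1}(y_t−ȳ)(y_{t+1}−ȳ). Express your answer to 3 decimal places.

Mean ȳ = (41 + 40 + 36 + 43 + 40 + 35 + 41 + 42 + 35)/9 = 39.2222
Σ_{t=1}^{8}(y_t−ȳ)(y_{t+1}−ȳ) = -27.9383
γ_1 = -27.9383 / 9 = -3.104

-3.104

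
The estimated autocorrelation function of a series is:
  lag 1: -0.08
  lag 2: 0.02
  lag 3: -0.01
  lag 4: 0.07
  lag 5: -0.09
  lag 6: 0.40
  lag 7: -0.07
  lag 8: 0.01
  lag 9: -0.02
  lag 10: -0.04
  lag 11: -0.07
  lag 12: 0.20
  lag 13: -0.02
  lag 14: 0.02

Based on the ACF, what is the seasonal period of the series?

6

The largest autocorrelation is r_6 = 0.40, with a weaker echo at lag 12 (0.20); the remaining lags stay at or below 0.07.
The dominant spike at lag 6 indicates a seasonal period of 6.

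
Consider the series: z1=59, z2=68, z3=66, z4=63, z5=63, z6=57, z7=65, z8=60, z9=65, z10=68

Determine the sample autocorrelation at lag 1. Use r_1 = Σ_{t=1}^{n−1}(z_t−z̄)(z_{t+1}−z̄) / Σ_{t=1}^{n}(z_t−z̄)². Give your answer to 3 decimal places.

Mean z̄ = (59 + 68 + 66 + 63 + 63 + 57 + 65 + 60 + 65 + 68)/10 = 63.4000
Numerator Σ_{t=1}^{9}(z_t−z̄)(z_{t+1}−z̄) = -20.3600
Denominator Σ(z_t−z̄)² = 126.4000
r_1 = -20.3600 / 126.4000 = -0.161

-0.161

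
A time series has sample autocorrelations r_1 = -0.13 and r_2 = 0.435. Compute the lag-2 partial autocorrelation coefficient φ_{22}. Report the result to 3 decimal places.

0.425

φ_{22} = (r_2 − r_1²) / (1 − r_1²)
r_1² = (-0.13)² = 0.0169
Numerator = 0.435 − 0.0169 = 0.4181; denominator = 1 − 0.0169 = 0.9831
φ_{22} = 0.4181 / 0.9831 = 0.425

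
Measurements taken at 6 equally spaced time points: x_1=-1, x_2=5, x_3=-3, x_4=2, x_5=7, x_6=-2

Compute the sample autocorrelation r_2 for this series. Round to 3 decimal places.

-0.175

Mean x̄ = (-1 + 5 − 3 + 2 + 7 − 2)/6 = 1.3333
Numerator Σ_{t=1}^{4}(x_t−x̄)(x_{t+2}−x̄) = -14.2222
Denominator Σ(x_t−x̄)² = 81.3333
r_2 = -14.2222 / 81.3333 = -0.175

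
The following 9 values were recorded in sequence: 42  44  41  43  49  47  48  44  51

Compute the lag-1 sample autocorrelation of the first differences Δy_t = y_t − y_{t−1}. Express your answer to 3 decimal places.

-0.419

First differences Δy: 2, -3, 2, 6, -2, 1, -4, 7
Mean of differences = 1.1250
Numerator Σ(Δy_t−Δȳ)(Δy_{t+1}−Δȳ) = -47.2656
Denominator Σ(Δy_t−Δȳ)² = 112.8750
r_1(Δy) = -47.2656 / 112.8750 = -0.419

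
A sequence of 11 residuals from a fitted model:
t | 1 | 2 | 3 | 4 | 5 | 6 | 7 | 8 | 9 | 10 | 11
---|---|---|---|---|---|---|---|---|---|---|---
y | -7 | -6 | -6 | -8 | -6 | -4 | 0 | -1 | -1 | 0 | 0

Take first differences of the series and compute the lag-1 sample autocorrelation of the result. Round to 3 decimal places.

-0.026

First differences Δy: 1, 0, -2, 2, 2, 4, -1, 0, 1, 0
Mean of differences = 0.7000
Numerator Σ(Δy_t−Δȳ)(Δy_{t+1}−Δȳ) = -0.6900
Denominator Σ(Δy_t−Δȳ)² = 26.1000
r_1(Δy) = -0.6900 / 26.1000 = -0.026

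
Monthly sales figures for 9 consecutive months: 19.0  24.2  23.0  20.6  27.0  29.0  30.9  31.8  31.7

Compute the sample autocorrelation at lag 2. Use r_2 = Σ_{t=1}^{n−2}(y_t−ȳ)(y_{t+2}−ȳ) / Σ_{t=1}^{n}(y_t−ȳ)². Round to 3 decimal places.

0.324

Mean ȳ = (19.0 + 24.2 + 23.0 + 20.6 + 27.0 + 29.0 + 30.9 + 31.8 + 31.7)/9 = 26.3556
Σ(y_t−ȳ)(y_{t+2}−ȳ) = (24.6820) + (12.4064) + (-2.1625) + (-15.2202) + (2.9286) + (14.3975) + (24.2875) = 61.3194
Denominator Σ(y_t−ȳ)² = 189.4022
r_2 = 61.3194 / 189.4022 = 0.324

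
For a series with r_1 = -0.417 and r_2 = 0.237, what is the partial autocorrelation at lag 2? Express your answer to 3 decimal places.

φ_{22} = (r_2 − r_1²) / (1 − r_1²)
r_1² = (-0.417)² = 0.173889
Numerator = 0.237 − 0.1739 = 0.0631; denominator = 1 − 0.1739 = 0.8261
φ_{22} = 0.0631 / 0.8261 = 0.076

0.076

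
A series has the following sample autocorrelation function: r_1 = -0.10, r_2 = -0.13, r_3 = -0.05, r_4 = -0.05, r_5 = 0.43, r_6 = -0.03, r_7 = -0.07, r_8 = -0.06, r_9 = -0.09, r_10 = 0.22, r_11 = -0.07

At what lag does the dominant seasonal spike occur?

The largest autocorrelation is r_5 = 0.43, with a weaker echo at lag 10 (0.22); the remaining lags stay at or below -0.03.
The dominant spike at lag 5 indicates a seasonal period of 5.

5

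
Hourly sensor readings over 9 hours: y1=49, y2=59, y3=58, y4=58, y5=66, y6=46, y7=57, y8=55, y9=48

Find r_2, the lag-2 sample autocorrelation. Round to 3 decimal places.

Mean ȳ = (49 + 59 + 58 + 58 + 66 + 46 + 57 + 55 + 48)/9 = 55.1111
Σ(y_t−ȳ)(y_{t+2}−ȳ) = (-17.6543) + (11.2346) + (31.4568) + (-26.3210) + (20.5679) + (1.0123) + (-13.4321) = 6.8642
Denominator Σ(y_t−ȳ)² = 324.8889
r_2 = 6.8642 / 324.8889 = 0.021

0.021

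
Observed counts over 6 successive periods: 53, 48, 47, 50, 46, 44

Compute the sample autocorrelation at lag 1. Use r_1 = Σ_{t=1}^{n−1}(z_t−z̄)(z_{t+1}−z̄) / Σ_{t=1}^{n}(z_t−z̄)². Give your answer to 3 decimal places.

0.040

Mean z̄ = (53 + 48 + 47 + 50 + 46 + 44)/6 = 48.0000
Deviations from mean: 5.0000, 0.0000, -1.0000, 2.0000, -2.0000, -4.0000
Σ(z_t−z̄)(z_{t+1}−z̄) = (0.0000) + (0.0000) + (-2.0000) + (-4.0000) + (8.0000) = 2.0000
Denominator Σ(z_t−z̄)² = 50.0000
r_1 = 2.0000 / 50.0000 = 0.040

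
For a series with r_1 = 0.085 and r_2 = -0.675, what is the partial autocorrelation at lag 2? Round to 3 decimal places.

-0.687

φ_{22} = (r_2 − r_1²) / (1 − r_1²)
r_1² = (0.085)² = 0.007225
Numerator = -0.675 − 0.0072 = -0.6822; denominator = 1 − 0.0072 = 0.9928
φ_{22} = -0.6822 / 0.9928 = -0.687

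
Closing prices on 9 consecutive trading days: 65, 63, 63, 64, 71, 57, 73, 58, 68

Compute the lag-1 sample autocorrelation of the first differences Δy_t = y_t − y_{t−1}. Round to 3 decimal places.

-0.847

First differences Δy: -2, 0, 1, 7, -14, 16, -15, 10
Mean of differences = 0.3750
Numerator Σ(Δy_t−Δȳ)(Δy_{t+1}−Δȳ) = -703.2656
Denominator Σ(Δy_t−Δȳ)² = 829.8750
r_1(Δy) = -703.2656 / 829.8750 = -0.847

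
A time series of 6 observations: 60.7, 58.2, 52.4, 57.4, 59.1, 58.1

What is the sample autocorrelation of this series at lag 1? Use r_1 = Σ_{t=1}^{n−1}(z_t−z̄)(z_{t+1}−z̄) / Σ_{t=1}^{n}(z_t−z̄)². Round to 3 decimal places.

Mean z̄ = (60.7 + 58.2 + 52.4 + 57.4 + 59.1 + 58.1)/6 = 57.6500
Deviations from mean: 3.0500, 0.5500, -5.2500, -0.2500, 1.4500, 0.4500
Σ(z_t−z̄)(z_{t+1}−z̄) = (1.6775) + (-2.8875) + (1.3125) + (-0.3625) + (0.6525) = 0.3925
Denominator Σ(z_t−z̄)² = 39.5350
r_1 = 0.3925 / 39.5350 = 0.010

0.010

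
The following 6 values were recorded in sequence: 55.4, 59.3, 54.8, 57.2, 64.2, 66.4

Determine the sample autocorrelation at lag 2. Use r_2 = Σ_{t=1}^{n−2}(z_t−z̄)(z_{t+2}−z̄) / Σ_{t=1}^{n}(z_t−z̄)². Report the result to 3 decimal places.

-0.157

Mean z̄ = (55.4 + 59.3 + 54.8 + 57.2 + 64.2 + 66.4)/6 = 59.5500
Deviations from mean: -4.1500, -0.2500, -4.7500, -2.3500, 4.6500, 6.8500
Numerator Σ_{t=1}^{4}(z_t−z̄)(z_{t+2}−z̄) = -17.8850
Denominator Σ(z_t−z̄)² = 113.9150
r_2 = -17.8850 / 113.9150 = -0.157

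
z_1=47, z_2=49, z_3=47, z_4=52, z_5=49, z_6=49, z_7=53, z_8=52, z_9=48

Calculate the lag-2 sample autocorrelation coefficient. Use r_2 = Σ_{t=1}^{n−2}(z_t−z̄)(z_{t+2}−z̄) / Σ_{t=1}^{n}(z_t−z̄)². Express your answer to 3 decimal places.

Mean z̄ = (47 + 49 + 47 + 52 + 49 + 49 + 53 + 52 + 48)/9 = 49.5556
Σ(z_t−z̄)(z_{t+2}−z̄) = (6.5309) + (-1.3580) + (1.4198) + (-1.3580) + (-1.9136) + (-1.3580) + (-5.3580) = -3.3951
Denominator Σ(z_t−z̄)² = 40.2222
r_2 = -3.3951 / 40.2222 = -0.084

-0.084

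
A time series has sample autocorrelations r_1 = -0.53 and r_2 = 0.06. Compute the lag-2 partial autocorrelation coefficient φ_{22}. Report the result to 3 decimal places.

-0.307

φ_{22} = (r_2 − r_1²) / (1 − r_1²)
r_1² = (-0.53)² = 0.2809
Numerator = 0.06 − 0.2809 = -0.2209; denominator = 1 − 0.2809 = 0.7191
φ_{22} = -0.2209 / 0.7191 = -0.307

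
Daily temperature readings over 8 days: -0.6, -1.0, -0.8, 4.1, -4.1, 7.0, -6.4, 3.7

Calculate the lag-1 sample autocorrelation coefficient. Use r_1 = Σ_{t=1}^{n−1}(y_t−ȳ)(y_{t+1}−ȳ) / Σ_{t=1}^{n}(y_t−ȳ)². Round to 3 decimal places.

-0.833

Mean ȳ = (-0.6 − 1.0 − 0.8 + 4.1 − 4.1 + 7.0 − 6.4 + 3.7)/8 = 0.2375
Deviations from mean: -0.8375, -1.2375, -1.0375, 3.8625, -4.3375, 6.7625, -6.6375, 3.4625
Σ(y_t−ȳ)(y_{t+1}−ȳ) = (1.0364) + (1.2839) + (-4.0073) + (-16.7536) + (-29.3323) + (-44.8861) + (-22.9823) = -115.6414
Denominator Σ(y_t−ȳ)² = 138.8188
r_1 = -115.6414 / 138.8188 = -0.833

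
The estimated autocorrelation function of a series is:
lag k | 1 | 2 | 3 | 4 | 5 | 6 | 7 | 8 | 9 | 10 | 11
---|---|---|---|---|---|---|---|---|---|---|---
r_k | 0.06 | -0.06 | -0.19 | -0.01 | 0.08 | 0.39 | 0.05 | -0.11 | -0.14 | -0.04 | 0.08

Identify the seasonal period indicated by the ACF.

6

The largest autocorrelation is r_6 = 0.39; the remaining lags stay at or below 0.08.
The dominant spike at lag 6 indicates a seasonal period of 6.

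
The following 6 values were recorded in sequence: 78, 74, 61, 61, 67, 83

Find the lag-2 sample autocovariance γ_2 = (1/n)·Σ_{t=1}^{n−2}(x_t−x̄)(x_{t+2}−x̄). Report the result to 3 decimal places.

-31.148

Mean x̄ = (78 + 74 + 61 + 61 + 67 + 83)/6 = 70.6667
Deviations: 7.3333, 3.3333, -9.6667, -9.6667, -3.6667, 12.3333
Σ_{t=1}^{4}(x_t−x̄)(x_{t+2}−x̄) = -186.8889
γ_2 = -186.8889 / 6 = -31.148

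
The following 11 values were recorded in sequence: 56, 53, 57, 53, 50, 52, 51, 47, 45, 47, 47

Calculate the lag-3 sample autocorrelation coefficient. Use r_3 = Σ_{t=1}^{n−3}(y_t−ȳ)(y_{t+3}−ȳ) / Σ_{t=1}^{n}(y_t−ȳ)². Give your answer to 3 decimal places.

Mean ȳ = (56 + 53 + 57 + 53 + 50 + 52 + 51 + 47 + 45 + 47 + 47)/11 = 50.7273
Numerator Σ_{t=1}^{8}(y_t−ȳ)(y_{t+3}−ȳ) = 27.2314
Denominator Σ(y_t−ȳ)² = 154.1818
r_3 = 27.2314 / 154.1818 = 0.177

0.177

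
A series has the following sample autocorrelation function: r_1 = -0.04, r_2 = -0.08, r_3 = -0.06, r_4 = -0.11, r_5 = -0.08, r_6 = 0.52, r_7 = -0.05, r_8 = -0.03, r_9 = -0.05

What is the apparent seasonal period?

6

The largest autocorrelation is r_6 = 0.52; the remaining lags stay at or below -0.03.
The dominant spike at lag 6 indicates a seasonal period of 6.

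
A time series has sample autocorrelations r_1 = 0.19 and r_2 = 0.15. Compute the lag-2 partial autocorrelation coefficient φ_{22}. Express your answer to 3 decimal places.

0.118

φ_{22} = (r_2 − r_1²) / (1 − r_1²)
r_1² = (0.19)² = 0.0361
Numerator = 0.15 − 0.0361 = 0.1139; denominator = 1 − 0.0361 = 0.9639
φ_{22} = 0.1139 / 0.9639 = 0.118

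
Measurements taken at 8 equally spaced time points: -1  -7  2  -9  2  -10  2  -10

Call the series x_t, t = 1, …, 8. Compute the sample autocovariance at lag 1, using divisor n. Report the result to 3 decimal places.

Mean x̄ = (-1 − 7 + 2 − 9 + 2 − 10 + 2 − 10)/8 = -3.8750
Σ_{t=1}^{7}(x_t−x̄)(x_{t+1}−x̄) = -195.5156
γ_1 = -195.5156 / 8 = -24.439

-24.439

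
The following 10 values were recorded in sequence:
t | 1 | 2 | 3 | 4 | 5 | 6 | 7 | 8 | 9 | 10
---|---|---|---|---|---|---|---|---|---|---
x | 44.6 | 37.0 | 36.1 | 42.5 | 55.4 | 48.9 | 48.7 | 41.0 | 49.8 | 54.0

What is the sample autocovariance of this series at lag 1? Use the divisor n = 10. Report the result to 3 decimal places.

13.468

Mean x̄ = (44.6 + 37.0 + 36.1 + 42.5 + 55.4 + 48.9 + 48.7 + 41.0 + 49.8 + 54.0)/10 = 45.8000
Σ_{t=1}^{9}(x_t−x̄)(x_{t+1}−x̄) = 134.6800
γ_1 = 134.6800 / 10 = 13.468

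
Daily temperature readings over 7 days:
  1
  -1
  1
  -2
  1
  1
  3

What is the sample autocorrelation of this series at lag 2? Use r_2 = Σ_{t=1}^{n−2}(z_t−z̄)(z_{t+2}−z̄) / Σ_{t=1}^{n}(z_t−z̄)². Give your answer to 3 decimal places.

0.277

Mean z̄ = (1 − 1 + 1 − 2 + 1 + 1 + 3)/7 = 0.5714
Deviations from mean: 0.4286, -1.5714, 0.4286, -2.5714, 0.4286, 0.4286, 2.4286
Σ(z_t−z̄)(z_{t+2}−z̄) = (0.1837) + (4.0408) + (0.1837) + (-1.1020) + (1.0408) = 4.3469
Denominator Σ(z_t−z̄)² = 15.7143
r_2 = 4.3469 / 15.7143 = 0.277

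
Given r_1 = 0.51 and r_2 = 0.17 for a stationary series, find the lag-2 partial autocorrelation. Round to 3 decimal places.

-0.122

φ_{22} = (r_2 − r_1²) / (1 − r_1²)
r_1² = (0.51)² = 0.2601
Numerator = 0.17 − 0.2601 = -0.0901; denominator = 1 − 0.2601 = 0.7399
φ_{22} = -0.0901 / 0.7399 = -0.122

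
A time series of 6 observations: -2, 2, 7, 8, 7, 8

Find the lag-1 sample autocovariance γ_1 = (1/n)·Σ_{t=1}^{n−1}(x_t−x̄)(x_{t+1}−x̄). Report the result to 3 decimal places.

5.500

Mean x̄ = (-2 + 2 + 7 + 8 + 7 + 8)/6 = 5.0000
Σ_{t=1}^{5}(x_t−x̄)(x_{t+1}−x̄) = 33.0000
γ_1 = 33.0000 / 6 = 5.500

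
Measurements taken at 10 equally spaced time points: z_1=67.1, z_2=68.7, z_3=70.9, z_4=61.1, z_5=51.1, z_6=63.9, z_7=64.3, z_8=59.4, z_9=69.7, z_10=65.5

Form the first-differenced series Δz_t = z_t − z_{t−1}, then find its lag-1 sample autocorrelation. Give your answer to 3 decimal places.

First differences Δz: 1.6, 2.2, -9.8, -10.0, 12.8, 0.4, -4.9, 10.3, -4.2
Mean of differences = -0.1778
Numerator Σ(Δz_t−Δz̄)(Δz_{t+1}−Δz̄) = -138.4638
Denominator Σ(Δz_t−Δz̄)² = 514.8956
r_1(Δz) = -138.4638 / 514.8956 = -0.269

-0.269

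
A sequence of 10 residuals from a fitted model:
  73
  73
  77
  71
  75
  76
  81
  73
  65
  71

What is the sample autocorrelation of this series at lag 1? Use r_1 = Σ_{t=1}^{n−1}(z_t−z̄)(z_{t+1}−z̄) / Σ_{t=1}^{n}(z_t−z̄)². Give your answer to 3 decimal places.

Mean z̄ = (73 + 73 + 77 + 71 + 75 + 76 + 81 + 73 + 65 + 71)/10 = 73.5000
Numerator Σ_{t=1}^{9}(z_t−z̄)(z_{t+1}−z̄) = 30.2500
Denominator Σ(z_t−z̄)² = 162.5000
r_1 = 30.2500 / 162.5000 = 0.186

0.186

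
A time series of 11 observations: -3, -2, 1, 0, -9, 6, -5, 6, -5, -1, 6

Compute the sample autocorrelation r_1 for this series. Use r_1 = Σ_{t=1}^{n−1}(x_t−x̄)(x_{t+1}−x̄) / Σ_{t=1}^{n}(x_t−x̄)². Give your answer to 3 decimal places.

Mean x̄ = (-3 − 2 + 1 + 0 − 9 + 6 − 5 + 6 − 5 − 1 + 6)/11 = -0.5455
Numerator Σ_{t=1}^{10}(x_t−x̄)(x_{t+1}−x̄) = -146.2066
Denominator Σ(x_t−x̄)² = 250.7273
r_1 = -146.2066 / 250.7273 = -0.583

-0.583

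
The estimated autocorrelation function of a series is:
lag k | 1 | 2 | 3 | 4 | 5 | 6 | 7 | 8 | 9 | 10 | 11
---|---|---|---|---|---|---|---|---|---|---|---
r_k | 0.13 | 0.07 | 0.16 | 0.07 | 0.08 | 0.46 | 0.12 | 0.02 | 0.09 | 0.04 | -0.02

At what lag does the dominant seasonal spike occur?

6

The largest autocorrelation is r_6 = 0.46; the remaining lags stay at or below 0.16.
The dominant spike at lag 6 indicates a seasonal period of 6.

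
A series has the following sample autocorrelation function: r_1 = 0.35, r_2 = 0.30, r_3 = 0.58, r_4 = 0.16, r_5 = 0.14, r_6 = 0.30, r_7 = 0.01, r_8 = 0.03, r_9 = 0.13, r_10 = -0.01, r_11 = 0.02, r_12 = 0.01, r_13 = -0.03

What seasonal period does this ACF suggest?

The largest autocorrelation is r_3 = 0.58; the remaining lags stay at or below 0.35. The elevated value at lag 1 (0.35), dropping to 0.30 at lag 2, reflects decaying short-term dependence rather than seasonality.
The dominant spike at lag 3 indicates a seasonal period of 3.

3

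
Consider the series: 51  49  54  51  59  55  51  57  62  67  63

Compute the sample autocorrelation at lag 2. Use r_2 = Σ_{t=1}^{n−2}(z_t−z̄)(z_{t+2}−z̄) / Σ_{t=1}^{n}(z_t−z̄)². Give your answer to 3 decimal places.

Mean z̄ = (51 + 49 + 54 + 51 + 59 + 55 + 51 + 57 + 62 + 67 + 63)/11 = 56.2727
Numerator Σ_{t=1}^{9}(z_t−z̄)(z_{t+2}−z̄) = 51.6694
Denominator Σ(z_t−z̄)² = 344.1818
r_2 = 51.6694 / 344.1818 = 0.150

0.150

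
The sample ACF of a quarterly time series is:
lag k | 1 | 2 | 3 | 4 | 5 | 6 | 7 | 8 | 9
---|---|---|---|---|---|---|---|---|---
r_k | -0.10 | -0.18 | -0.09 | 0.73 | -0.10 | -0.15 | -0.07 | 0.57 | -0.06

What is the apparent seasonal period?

The largest autocorrelation is r_4 = 0.73, with a weaker echo at lag 8 (0.57); the remaining lags stay at or below -0.06.
The dominant spike at lag 4 indicates a seasonal period of 4.

4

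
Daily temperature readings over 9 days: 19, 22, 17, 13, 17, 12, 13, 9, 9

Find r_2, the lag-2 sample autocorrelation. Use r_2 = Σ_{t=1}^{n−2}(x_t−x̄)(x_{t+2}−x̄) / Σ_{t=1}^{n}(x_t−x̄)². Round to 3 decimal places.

Mean x̄ = (19 + 22 + 17 + 13 + 17 + 12 + 13 + 9 + 9)/9 = 14.5556
Σ(x_t−x̄)(x_{t+2}−x̄) = (10.8642) + (-11.5802) + (5.9753) + (3.9753) + (-3.8025) + (14.1975) + (8.6420) = 28.2716
Denominator Σ(x_t−x̄)² = 160.2222
r_2 = 28.2716 / 160.2222 = 0.176

0.176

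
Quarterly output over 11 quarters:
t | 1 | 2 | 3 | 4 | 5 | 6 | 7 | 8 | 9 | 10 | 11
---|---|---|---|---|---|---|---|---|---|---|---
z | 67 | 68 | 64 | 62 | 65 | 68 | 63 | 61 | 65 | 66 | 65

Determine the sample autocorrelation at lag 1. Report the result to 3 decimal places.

Mean z̄ = (67 + 68 + 64 + 62 + 65 + 68 + 63 + 61 + 65 + 66 + 65)/11 = 64.9091
Numerator Σ_{t=1}^{10}(z_t−z̄)(z_{t+1}−z̄) = 7.7190
Denominator Σ(z_t−z̄)² = 52.9091
r_1 = 7.7190 / 52.9091 = 0.146

0.146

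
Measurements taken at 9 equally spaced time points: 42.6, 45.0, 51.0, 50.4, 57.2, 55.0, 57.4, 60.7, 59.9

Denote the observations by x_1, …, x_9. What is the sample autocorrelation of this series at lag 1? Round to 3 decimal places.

Mean x̄ = (42.6 + 45.0 + 51.0 + 50.4 + 57.2 + 55.0 + 57.4 + 60.7 + 59.9)/9 = 53.2444
Numerator Σ_{t=1}^{8}(x_t−x̄)(x_{t+1}−x̄) = 196.2369
Denominator Σ(x_t−x̄)² = 330.2822
r_1 = 196.2369 / 330.2822 = 0.594

0.594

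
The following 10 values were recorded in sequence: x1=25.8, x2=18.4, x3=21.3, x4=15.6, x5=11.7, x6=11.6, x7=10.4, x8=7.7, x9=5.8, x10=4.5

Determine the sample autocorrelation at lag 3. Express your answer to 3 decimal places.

0.110

Mean x̄ = (25.8 + 18.4 + 21.3 + 15.6 + 11.7 + 11.6 + 10.4 + 7.7 + 5.8 + 4.5)/10 = 13.2800
Σ(x_t−x̄)(x_{t+3}−x̄) = (29.0464) + (-8.0896) + (-13.4736) + (-6.6816) + (8.8164) + (12.5664) + (25.2864) = 47.4708
Denominator Σ(x_t−x̄)² = 430.4560
r_3 = 47.4708 / 430.4560 = 0.110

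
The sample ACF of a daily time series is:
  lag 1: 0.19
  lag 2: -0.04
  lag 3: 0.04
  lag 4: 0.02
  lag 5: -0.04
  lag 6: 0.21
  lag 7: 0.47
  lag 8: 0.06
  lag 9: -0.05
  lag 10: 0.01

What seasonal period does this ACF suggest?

The largest autocorrelation is r_7 = 0.47; the remaining lags stay at or below 0.21.
The dominant spike at lag 7 indicates a seasonal period of 7.

7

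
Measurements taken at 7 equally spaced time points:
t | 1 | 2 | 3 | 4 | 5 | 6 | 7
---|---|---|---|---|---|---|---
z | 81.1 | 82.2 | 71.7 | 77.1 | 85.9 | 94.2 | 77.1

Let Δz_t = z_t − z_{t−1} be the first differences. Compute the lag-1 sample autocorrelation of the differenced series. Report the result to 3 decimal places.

First differences Δz: 1.1, -10.5, 5.4, 8.8, 8.3, -17.1
Mean of differences = -0.6667
Numerator Σ(Δz_t−Δz̄)(Δz_{t+1}−Δz̄) = -82.0644
Denominator Σ(Δz_t−Δz̄)² = 576.6933
r_1(Δz) = -82.0644 / 576.6933 = -0.142

-0.142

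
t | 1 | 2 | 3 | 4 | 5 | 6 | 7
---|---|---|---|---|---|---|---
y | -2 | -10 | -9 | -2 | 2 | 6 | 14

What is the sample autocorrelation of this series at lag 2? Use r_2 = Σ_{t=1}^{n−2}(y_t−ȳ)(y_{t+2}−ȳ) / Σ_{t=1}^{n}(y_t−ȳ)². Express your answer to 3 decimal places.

Mean ȳ = (-2 − 10 − 9 − 2 + 2 + 6 + 14)/7 = -0.1429
Σ(y_t−ȳ)(y_{t+2}−ȳ) = (16.4490) + (18.3061) + (-18.9796) + (-11.4082) + (30.3061) = 34.6735
Denominator Σ(y_t−ȳ)² = 424.8571
r_2 = 34.6735 / 424.8571 = 0.082

0.082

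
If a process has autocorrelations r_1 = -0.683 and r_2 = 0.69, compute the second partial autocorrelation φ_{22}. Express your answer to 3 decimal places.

φ_{22} = (r_2 − r_1²) / (1 − r_1²)
r_1² = (-0.683)² = 0.466489
Numerator = 0.69 − 0.4665 = 0.2235; denominator = 1 − 0.4665 = 0.5335
φ_{22} = 0.2235 / 0.5335 = 0.419

0.419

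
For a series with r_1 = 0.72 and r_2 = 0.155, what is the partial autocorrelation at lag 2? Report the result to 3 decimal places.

φ_{22} = (r_2 − r_1²) / (1 − r_1²)
r_1² = (0.72)² = 0.5184
Numerator = 0.155 − 0.5184 = -0.3634; denominator = 1 − 0.5184 = 0.4816
φ_{22} = -0.3634 / 0.4816 = -0.755

-0.755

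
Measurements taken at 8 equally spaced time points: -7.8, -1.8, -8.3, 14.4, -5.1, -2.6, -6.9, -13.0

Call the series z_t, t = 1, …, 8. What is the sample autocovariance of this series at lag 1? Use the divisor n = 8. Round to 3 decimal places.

-12.279

Mean z̄ = (-7.8 − 1.8 − 8.3 + 14.4 − 5.1 − 2.6 − 6.9 − 13.0)/8 = -3.8875
Deviations: -3.9125, 2.0875, -4.4125, 18.2875, -1.2125, 1.2875, -3.0125, -9.1125
Σ_{t=1}^{7}(z_t−z̄)(z_{t+1}−z̄) = -98.2339
γ_1 = -98.2339 / 8 = -12.279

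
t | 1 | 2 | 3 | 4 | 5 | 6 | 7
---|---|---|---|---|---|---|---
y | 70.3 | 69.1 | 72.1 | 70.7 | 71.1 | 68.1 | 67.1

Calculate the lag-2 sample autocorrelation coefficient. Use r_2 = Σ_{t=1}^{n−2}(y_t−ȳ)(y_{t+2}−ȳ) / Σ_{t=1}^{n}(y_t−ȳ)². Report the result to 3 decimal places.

-0.078

Mean ȳ = (70.3 + 69.1 + 72.1 + 70.7 + 71.1 + 68.1 + 67.1)/7 = 69.7857
Deviations from mean: 0.5143, -0.6857, 2.3143, 0.9143, 1.3143, -1.6857, -2.6857
Σ(y_t−ȳ)(y_{t+2}−ȳ) = (1.1902) + (-0.6269) + (3.0416) + (-1.5412) + (-3.5298) = -1.4661
Denominator Σ(y_t−ȳ)² = 18.7086
r_2 = -1.4661 / 18.7086 = -0.078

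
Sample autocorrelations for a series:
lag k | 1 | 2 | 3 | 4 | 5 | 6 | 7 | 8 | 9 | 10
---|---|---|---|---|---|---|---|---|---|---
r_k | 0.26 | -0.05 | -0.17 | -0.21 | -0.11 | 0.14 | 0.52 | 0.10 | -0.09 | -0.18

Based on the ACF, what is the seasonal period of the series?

The largest autocorrelation is r_7 = 0.52; the remaining lags stay at or below 0.26.
The dominant spike at lag 7 indicates a seasonal period of 7.

7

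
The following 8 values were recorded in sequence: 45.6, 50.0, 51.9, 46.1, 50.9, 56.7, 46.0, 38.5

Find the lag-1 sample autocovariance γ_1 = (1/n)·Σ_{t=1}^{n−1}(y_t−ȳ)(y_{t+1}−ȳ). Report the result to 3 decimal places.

Mean ȳ = (45.6 + 50.0 + 51.9 + 46.1 + 50.9 + 56.7 + 46.0 + 38.5)/8 = 48.2125
Deviations: -2.6125, 1.7875, 3.6875, -2.1125, 2.6875, 8.4875, -2.2125, -9.7125
Σ_{t=1}^{7}(y_t−ȳ)(y_{t+1}−ȳ) = 13.9748
γ_1 = 13.9748 / 8 = 1.747

1.747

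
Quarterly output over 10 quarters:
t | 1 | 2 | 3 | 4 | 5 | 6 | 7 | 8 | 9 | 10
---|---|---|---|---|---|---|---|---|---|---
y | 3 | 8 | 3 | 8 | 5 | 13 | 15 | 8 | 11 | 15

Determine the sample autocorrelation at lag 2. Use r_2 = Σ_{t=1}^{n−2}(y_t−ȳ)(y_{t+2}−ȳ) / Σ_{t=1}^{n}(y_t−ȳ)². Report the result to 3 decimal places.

Mean ȳ = (3 + 8 + 3 + 8 + 5 + 13 + 15 + 8 + 11 + 15)/10 = 8.9000
Numerator Σ_{t=1}^{8}(y_t−ȳ)(y_{t+2}−ȳ) = 34.7800
Denominator Σ(y_t−ȳ)² = 182.9000
r_2 = 34.7800 / 182.9000 = 0.190

0.190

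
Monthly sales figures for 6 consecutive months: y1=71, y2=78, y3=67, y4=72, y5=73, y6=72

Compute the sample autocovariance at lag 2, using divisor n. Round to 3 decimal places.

0.130

Mean ȳ = (71 + 78 + 67 + 72 + 73 + 72)/6 = 72.1667
Σ_{t=1}^{4}(y_t−ȳ)(y_{t+2}−ȳ) = 0.7778
γ_2 = 0.7778 / 6 = 0.130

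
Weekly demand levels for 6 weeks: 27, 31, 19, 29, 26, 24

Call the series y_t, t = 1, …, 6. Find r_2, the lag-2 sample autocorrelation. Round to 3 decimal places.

Mean ȳ = (27 + 31 + 19 + 29 + 26 + 24)/6 = 26.0000
Σ(y_t−ȳ)(y_{t+2}−ȳ) = (-7.0000) + (15.0000) + (0.0000) + (-6.0000) = 2.0000
Denominator Σ(y_t−ȳ)² = 88.0000
r_2 = 2.0000 / 88.0000 = 0.023

0.023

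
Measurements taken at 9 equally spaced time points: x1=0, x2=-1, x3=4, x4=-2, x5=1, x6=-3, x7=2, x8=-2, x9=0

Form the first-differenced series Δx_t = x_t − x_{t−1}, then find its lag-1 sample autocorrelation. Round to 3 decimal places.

First differences Δx: -1, 5, -6, 3, -4, 5, -4, 2
Mean of differences = 0.0000
Numerator Σ(Δx_t−Δx̄)(Δx_{t+1}−Δx̄) = -113.0000
Denominator Σ(Δx_t−Δx̄)² = 132.0000
r_1(Δx) = -113.0000 / 132.0000 = -0.856

-0.856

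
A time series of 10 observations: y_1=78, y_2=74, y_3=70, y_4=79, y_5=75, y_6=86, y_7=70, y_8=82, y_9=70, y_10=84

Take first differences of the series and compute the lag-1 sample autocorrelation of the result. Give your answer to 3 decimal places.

First differences Δy: -4, -4, 9, -4, 11, -16, 12, -12, 14
Mean of differences = 0.6667
Numerator Σ(Δy_t−Δȳ)(Δy_{t+1}−Δȳ) = -777.7778
Denominator Σ(Δy_t−Δȳ)² = 986.0000
r_1(Δy) = -777.7778 / 986.0000 = -0.789

-0.789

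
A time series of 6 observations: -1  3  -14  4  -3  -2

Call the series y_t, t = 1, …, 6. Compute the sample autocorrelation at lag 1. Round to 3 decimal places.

Mean ȳ = (-1 + 3 − 14 + 4 − 3 − 2)/6 = -2.1667
Deviations from mean: 1.1667, 5.1667, -11.8333, 6.1667, -0.8333, 0.1667
Numerator Σ_{t=1}^{5}(y_t−ȳ)(y_{t+1}−ȳ) = -133.3611
Denominator Σ(y_t−ȳ)² = 206.8333
r_1 = -133.3611 / 206.8333 = -0.645

-0.645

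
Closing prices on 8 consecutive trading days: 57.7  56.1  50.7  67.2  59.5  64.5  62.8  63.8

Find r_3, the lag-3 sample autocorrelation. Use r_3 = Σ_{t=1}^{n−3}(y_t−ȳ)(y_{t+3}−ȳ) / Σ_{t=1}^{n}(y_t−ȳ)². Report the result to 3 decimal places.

Mean ȳ = (57.7 + 56.1 + 50.7 + 67.2 + 59.5 + 64.5 + 62.8 + 63.8)/8 = 60.2875
Deviations from mean: -2.5875, -4.1875, -9.5875, 6.9125, -0.7875, 4.2125, 2.5125, 3.5125
Σ(y_t−ȳ)(y_{t+3}−ȳ) = (-17.8861) + (3.2977) + (-40.3873) + (17.3677) + (-2.7661) = -40.3742
Denominator Σ(y_t−ȳ)² = 200.9488
r_3 = -40.3742 / 200.9488 = -0.201

-0.201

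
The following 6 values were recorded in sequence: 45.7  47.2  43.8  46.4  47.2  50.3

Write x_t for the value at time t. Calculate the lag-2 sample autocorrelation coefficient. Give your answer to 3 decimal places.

Mean x̄ = (45.7 + 47.2 + 43.8 + 46.4 + 47.2 + 50.3)/6 = 46.7667
Numerator Σ_{t=1}^{4}(x_t−x̄)(x_{t+2}−x̄) = 0.4244
Denominator Σ(x_t−x̄)² = 22.9333
r_2 = 0.4244 / 22.9333 = 0.019

0.019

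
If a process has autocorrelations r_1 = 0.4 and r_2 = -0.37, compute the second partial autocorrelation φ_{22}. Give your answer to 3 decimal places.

-0.631

φ_{22} = (r_2 − r_1²) / (1 − r_1²)
r_1² = (0.4)² = 0.16
Numerator = -0.37 − 0.1600 = -0.5300; denominator = 1 − 0.1600 = 0.8400
φ_{22} = -0.5300 / 0.8400 = -0.631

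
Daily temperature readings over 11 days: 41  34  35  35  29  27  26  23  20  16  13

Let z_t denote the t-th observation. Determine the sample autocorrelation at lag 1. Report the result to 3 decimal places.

0.654

Mean z̄ = (41 + 34 + 35 + 35 + 29 + 27 + 26 + 23 + 20 + 16 + 13)/11 = 27.1818
Numerator Σ_{t=1}^{10}(z_t−z̄)(z_{t+1}−z̄) = 496.6033
Denominator Σ(z_t−z̄)² = 759.6364
r_1 = 496.6033 / 759.6364 = 0.654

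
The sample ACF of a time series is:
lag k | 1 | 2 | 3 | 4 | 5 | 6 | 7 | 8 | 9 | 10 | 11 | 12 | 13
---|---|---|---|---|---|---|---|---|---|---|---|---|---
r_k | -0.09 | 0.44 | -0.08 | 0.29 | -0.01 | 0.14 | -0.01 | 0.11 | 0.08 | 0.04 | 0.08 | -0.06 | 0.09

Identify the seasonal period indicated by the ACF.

The largest autocorrelation is r_2 = 0.44, with a weaker echo at lag 4 (0.29); the remaining lags stay at or below 0.14.
The dominant spike at lag 2 indicates a seasonal period of 2.

2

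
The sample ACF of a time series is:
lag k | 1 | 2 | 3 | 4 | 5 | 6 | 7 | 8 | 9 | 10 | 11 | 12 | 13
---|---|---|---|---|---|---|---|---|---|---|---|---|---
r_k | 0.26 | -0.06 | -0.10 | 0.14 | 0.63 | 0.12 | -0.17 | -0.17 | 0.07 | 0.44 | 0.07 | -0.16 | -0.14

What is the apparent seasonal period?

5

The largest autocorrelation is r_5 = 0.63, with a weaker echo at lag 10 (0.44); the remaining lags stay at or below 0.26.
The dominant spike at lag 5 indicates a seasonal period of 5.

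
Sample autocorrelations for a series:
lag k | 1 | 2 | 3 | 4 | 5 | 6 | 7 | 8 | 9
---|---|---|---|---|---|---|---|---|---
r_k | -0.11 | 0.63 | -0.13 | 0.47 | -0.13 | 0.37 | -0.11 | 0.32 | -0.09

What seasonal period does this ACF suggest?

The largest autocorrelation is r_2 = 0.63, with weaker echoes at lags 4 (0.47), 6 (0.37) and 8 (0.32); the remaining lags stay at or below -0.09.
The dominant spike at lag 2 indicates a seasonal period of 2.

2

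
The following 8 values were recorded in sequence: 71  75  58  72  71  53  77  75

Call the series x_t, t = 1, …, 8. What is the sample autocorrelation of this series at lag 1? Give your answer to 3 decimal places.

Mean x̄ = (71 + 75 + 58 + 72 + 71 + 53 + 77 + 75)/8 = 69.0000
Numerator Σ_{t=1}^{7}(x_t−x̄)(x_{t+1}−x̄) = -193.0000
Denominator Σ(x_t−x̄)² = 530.0000
r_1 = -193.0000 / 530.0000 = -0.364

-0.364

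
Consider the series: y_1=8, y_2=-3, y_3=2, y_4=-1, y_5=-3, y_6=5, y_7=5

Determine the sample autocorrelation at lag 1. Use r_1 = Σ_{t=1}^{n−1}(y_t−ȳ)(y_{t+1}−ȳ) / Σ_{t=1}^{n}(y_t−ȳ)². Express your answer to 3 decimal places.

Mean ȳ = (8 − 3 + 2 − 1 − 3 + 5 + 5)/7 = 1.8571
Deviations from mean: 6.1429, -4.8571, 0.1429, -2.8571, -4.8571, 3.1429, 3.1429
Σ(y_t−ȳ)(y_{t+1}−ȳ) = (-29.8367) + (-0.6939) + (-0.4082) + (13.8776) + (-15.2653) + (9.8776) = -22.4490
Denominator Σ(y_t−ȳ)² = 112.8571
r_1 = -22.4490 / 112.8571 = -0.199

-0.199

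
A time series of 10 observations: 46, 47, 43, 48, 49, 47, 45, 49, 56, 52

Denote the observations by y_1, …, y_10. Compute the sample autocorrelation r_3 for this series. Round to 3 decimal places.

-0.119

Mean ȳ = (46 + 47 + 43 + 48 + 49 + 47 + 45 + 49 + 56 + 52)/10 = 48.2000
Σ(y_t−ȳ)(y_{t+3}−ȳ) = (0.4400) + (-0.9600) + (6.2400) + (0.6400) + (0.6400) + (-9.3600) + (-12.1600) = -14.5200
Denominator Σ(y_t−ȳ)² = 121.6000
r_3 = -14.5200 / 121.6000 = -0.119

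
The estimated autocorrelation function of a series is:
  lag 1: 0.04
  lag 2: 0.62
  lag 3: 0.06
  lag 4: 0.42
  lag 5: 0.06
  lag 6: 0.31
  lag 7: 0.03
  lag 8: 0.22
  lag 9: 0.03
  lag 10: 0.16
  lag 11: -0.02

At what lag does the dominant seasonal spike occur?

The largest autocorrelation is r_2 = 0.62, with weaker echoes at lags 4 (0.42), 6 (0.31), 8 (0.22) and 10 (0.16); the remaining lags stay at or below 0.06.
The dominant spike at lag 2 indicates a seasonal period of 2.

2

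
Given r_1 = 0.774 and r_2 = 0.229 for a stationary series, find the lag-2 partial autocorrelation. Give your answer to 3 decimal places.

φ_{22} = (r_2 − r_1²) / (1 − r_1²)
r_1² = (0.774)² = 0.599076
Numerator = 0.229 − 0.5991 = -0.3701; denominator = 1 − 0.5991 = 0.4009
φ_{22} = -0.3701 / 0.4009 = -0.923

-0.923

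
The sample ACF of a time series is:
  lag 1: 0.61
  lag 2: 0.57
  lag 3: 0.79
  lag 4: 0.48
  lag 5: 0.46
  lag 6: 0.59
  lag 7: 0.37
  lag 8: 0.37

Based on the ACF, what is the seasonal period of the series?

3

The largest autocorrelation is r_3 = 0.79; the remaining lags stay at or below 0.61. The elevated value at lag 1 (0.61), dropping to 0.57 at lag 2, reflects decaying short-term dependence rather than seasonality.
The dominant spike at lag 3 indicates a seasonal period of 3.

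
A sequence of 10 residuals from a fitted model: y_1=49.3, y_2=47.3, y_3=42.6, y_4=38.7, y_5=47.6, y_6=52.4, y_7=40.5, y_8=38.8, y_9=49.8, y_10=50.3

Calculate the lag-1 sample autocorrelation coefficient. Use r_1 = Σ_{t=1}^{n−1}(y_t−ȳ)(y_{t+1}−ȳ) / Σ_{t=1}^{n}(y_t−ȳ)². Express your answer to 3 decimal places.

0.059

Mean ȳ = (49.3 + 47.3 + 42.6 + 38.7 + 47.6 + 52.4 + 40.5 + 38.8 + 49.8 + 50.3)/10 = 45.7300
Numerator Σ_{t=1}^{9}(y_t−ȳ)(y_{t+1}−ȳ) = 13.7761
Denominator Σ(y_t−ȳ)² = 235.2410
r_1 = 13.7761 / 235.2410 = 0.059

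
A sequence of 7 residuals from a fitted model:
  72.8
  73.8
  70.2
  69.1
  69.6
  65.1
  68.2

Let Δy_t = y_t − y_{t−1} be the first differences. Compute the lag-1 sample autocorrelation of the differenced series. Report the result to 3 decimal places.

-0.566

First differences Δy: 1.0, -3.6, -1.1, 0.5, -4.5, 3.1
Mean of differences = -0.7667
Numerator Σ(Δy_t−Δȳ)(Δy_{t+1}−Δȳ) = -23.6478
Denominator Σ(Δy_t−Δȳ)² = 41.7533
r_1(Δy) = -23.6478 / 41.7533 = -0.566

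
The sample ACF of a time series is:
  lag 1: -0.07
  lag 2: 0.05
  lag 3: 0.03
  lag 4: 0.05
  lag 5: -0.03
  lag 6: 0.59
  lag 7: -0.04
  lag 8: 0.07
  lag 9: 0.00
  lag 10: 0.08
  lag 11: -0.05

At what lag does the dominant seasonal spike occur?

The largest autocorrelation is r_6 = 0.59; the remaining lags stay at or below 0.08.
The dominant spike at lag 6 indicates a seasonal period of 6.

6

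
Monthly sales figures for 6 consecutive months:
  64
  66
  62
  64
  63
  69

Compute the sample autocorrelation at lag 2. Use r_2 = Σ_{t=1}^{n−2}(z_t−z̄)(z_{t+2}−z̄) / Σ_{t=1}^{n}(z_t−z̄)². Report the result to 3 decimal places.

Mean z̄ = (64 + 66 + 62 + 64 + 63 + 69)/6 = 64.6667
Deviations from mean: -0.6667, 1.3333, -2.6667, -0.6667, -1.6667, 4.3333
Σ(z_t−z̄)(z_{t+2}−z̄) = (1.7778) + (-0.8889) + (4.4444) + (-2.8889) = 2.4444
Denominator Σ(z_t−z̄)² = 31.3333
r_2 = 2.4444 / 31.3333 = 0.078

0.078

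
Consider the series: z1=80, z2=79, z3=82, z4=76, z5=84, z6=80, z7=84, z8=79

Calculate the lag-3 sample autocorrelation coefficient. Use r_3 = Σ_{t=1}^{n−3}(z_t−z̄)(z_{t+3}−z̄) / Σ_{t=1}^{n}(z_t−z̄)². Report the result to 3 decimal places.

-0.476

Mean z̄ = (80 + 79 + 82 + 76 + 84 + 80 + 84 + 79)/8 = 80.5000
Deviations from mean: -0.5000, -1.5000, 1.5000, -4.5000, 3.5000, -0.5000, 3.5000, -1.5000
Numerator Σ_{t=1}^{5}(z_t−z̄)(z_{t+3}−z̄) = -24.7500
Denominator Σ(z_t−z̄)² = 52.0000
r_3 = -24.7500 / 52.0000 = -0.476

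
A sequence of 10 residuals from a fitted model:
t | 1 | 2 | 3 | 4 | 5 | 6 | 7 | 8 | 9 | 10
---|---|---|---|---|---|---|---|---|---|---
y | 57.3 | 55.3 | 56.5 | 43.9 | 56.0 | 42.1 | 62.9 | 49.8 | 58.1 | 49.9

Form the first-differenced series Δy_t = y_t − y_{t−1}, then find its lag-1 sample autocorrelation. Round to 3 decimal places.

First differences Δy: -2.0, 1.2, -12.6, 12.1, -13.9, 20.8, -13.1, 8.3, -8.2
Mean of differences = -0.8222
Numerator Σ(Δy_t−Δȳ)(Δy_{t+1}−Δȳ) = -1074.9338
Denominator Σ(Δy_t−Δȳ)² = 1238.1156
r_1(Δy) = -1074.9338 / 1238.1156 = -0.868

-0.868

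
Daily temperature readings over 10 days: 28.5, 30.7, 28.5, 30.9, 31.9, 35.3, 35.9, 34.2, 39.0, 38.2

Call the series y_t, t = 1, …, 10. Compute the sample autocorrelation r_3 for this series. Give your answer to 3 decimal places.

0.173

Mean ȳ = (28.5 + 30.7 + 28.5 + 30.9 + 31.9 + 35.3 + 35.9 + 34.2 + 39.0 + 38.2)/10 = 33.3100
Σ(y_t−ȳ)(y_{t+3}−ȳ) = (11.5921) + (3.6801) + (-9.5719) + (-6.2419) + (-1.2549) + (11.3231) + (12.6651) = 22.1917
Denominator Σ(y_t−ȳ)² = 128.6290
r_3 = 22.1917 / 128.6290 = 0.173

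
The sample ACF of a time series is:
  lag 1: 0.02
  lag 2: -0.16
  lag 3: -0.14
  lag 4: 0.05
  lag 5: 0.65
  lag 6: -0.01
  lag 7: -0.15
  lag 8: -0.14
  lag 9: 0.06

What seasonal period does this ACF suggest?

5

The largest autocorrelation is r_5 = 0.65; the remaining lags stay at or below 0.06.
The dominant spike at lag 5 indicates a seasonal period of 5.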